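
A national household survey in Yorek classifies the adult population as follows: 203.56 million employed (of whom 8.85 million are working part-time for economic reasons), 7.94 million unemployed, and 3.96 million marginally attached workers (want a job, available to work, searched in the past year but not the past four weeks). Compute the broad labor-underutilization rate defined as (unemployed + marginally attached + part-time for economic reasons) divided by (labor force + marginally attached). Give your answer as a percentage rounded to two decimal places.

Labor force = 203.56 + 7.94 = 211.50 million.
Numerator = 7.94 + 3.96 + 8.85 = 20.75 million.
Denominator = 211.50 + 3.96 = 215.46 million.
Broad rate = 20.75 / 215.46 = 9.63%.

Broad underutilization rate ≈ 9.63%.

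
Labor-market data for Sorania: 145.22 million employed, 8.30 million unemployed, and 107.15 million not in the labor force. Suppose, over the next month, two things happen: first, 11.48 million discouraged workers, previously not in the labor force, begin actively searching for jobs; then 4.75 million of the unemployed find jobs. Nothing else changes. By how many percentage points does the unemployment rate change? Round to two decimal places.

The unemployment rate changes by +3.70 percentage points.

Initially, labor force = 145.22 + 8.30 = 153.52 million, so u = 8.30/153.52 = 5.41%.
After the first change, unemployed and labor force both rise by 11.48 → E = 145.22, U = 19.78, labor force = 165.00 million.
After the second change, unemployed falls and employed rises by 4.75; labor force unchanged → E = 149.97, U = 15.03, labor force = 165.00 million.
New unemployment rate = 15.03 / 165.00 = 9.11%.
Change = 9.11% − 5.41% = +3.70 percentage points.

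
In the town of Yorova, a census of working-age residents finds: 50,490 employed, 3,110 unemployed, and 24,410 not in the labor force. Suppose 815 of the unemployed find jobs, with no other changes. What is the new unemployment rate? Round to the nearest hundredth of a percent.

New unemployment rate ≈ 4.28%.

Initially, labor force = 50,490 + 3,110 = 53,600, so u = 3,110/53,600 = 5.80%.
After the change, unemployed falls and employed rises by 815; labor force unchanged → E = 51,305, U = 2,295, labor force = 53,600.
New unemployment rate = 2,295 / 53,600 = 4.28%.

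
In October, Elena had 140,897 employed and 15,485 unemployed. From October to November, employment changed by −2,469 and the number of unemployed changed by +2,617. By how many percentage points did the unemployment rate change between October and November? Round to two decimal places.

The unemployment rate changed by +1.66 percentage points.

October: labor force = 140,897 + 15,485 = 156,382; u = 15,485/156,382 = 9.90%.
November: labor force = 138,428 + 18,102 = 156,530; u = 18,102/156,530 = 11.56%.
Change = 11.56% − 9.90% = +1.66 pp.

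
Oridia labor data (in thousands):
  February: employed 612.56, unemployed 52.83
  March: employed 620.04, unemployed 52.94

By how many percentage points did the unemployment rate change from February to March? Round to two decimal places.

The unemployment rate changed by −0.07 percentage points.

February: labor force = 612.56 + 52.83 = 665.39; u = 52.83/665.39 = 7.94%.
March: labor force = 620.04 + 52.94 = 672.98; u = 52.94/672.98 = 7.87%.
Change = 7.87% − 7.94% = −0.07 pp.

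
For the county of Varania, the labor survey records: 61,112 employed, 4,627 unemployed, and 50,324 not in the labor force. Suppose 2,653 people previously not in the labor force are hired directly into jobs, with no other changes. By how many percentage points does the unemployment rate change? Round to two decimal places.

Initially, labor force = 61,112 + 4,627 = 65,739, so u = 4,627/65,739 = 7.04%.
After the change, employed and labor force both rise by 2,653; unemployed unchanged → E = 63,765, U = 4,627, labor force = 68,392.
New unemployment rate = 4,627 / 68,392 = 6.77%.
Change = 6.77% − 7.04% = −0.27 percentage points.

The unemployment rate changes by −0.27 percentage points.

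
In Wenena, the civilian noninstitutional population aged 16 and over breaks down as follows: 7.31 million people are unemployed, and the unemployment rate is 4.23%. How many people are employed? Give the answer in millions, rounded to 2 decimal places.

Labor force = U / u = 7.31 / 0.0423 ≈ 172.81 million.
Employed = labor force − unemployed = 172.81 − 7.31 = 165.50 million.

About 165.50 million are employed.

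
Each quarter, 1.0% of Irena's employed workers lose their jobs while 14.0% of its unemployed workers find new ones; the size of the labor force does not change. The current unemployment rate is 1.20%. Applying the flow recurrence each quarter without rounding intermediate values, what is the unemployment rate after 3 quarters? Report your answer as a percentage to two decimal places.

With a fixed labor force, u_{t+1} = u_t + s·(1−u_t) − f·u_t = u_t·(1−s−f) + s.
Here 1−s−f = 0.850 and s = 0.010.
u_1 = 0.012000 × 0.850 + 0.010 = 0.020200.
u_2 = 0.020200 × 0.850 + 0.010 = 0.027170.
u_3 = 0.027170 × 0.850 + 0.010 = 0.033094.

Unemployment rate after three quarters ≈ 3.31%.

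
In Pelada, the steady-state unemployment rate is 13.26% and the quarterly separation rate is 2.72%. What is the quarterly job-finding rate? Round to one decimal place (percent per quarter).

From u* = s/(s+f): f = s·(1−u)/u.
f = 2.72 × (1 − 0.1326) / 0.1326 = 2.3593 / 0.1326 ≈ 17.8% per quarter.

Job-finding rate ≈ 17.8% per quarter.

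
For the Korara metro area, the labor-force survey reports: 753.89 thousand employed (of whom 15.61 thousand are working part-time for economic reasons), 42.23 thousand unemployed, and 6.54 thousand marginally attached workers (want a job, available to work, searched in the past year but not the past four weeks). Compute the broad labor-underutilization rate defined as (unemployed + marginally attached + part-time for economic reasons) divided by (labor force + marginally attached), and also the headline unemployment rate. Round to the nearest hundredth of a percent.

Labor force = 753.89 + 42.23 = 796.12 thousand.
Numerator = 42.23 + 6.54 + 15.61 = 64.38 thousand.
Denominator = 796.12 + 6.54 = 802.66 thousand.
Broad rate = 64.38 / 802.66 = 8.02%.
Headline unemployment rate = 42.23 / 796.12 = 5.30%.

Broad underutilization rate ≈ 8.02%; headline unemployment rate ≈ 5.30%.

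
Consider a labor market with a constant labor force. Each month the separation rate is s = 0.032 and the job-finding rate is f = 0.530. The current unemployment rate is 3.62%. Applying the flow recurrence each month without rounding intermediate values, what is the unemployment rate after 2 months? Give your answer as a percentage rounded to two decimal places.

With a fixed labor force, u_{t+1} = u_t + s·(1−u_t) − f·u_t = u_t·(1−s−f) + s.
Here 1−s−f = 0.438 and s = 0.032.
u_1 = 0.036200 × 0.438 + 0.032 = 0.047856.
u_2 = 0.047856 × 0.438 + 0.032 = 0.052961.

Unemployment rate after two months ≈ 5.30%.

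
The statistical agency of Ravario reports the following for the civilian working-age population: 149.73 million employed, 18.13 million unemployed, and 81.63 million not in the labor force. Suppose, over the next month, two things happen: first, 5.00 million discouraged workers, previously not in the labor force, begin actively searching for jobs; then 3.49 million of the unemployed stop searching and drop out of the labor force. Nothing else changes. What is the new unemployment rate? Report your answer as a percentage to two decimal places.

Initially, labor force = 149.73 + 18.13 = 167.86 million, so u = 18.13/167.86 = 10.80%.
After the first change, unemployed and labor force both rise by 5.00 → E = 149.73, U = 23.13, labor force = 172.86 million.
After the second change, unemployed and labor force both fall by 3.49 → E = 149.73, U = 19.64, labor force = 169.37 million.
New unemployment rate = 19.64 / 169.37 = 11.60%.

New unemployment rate ≈ 11.60%.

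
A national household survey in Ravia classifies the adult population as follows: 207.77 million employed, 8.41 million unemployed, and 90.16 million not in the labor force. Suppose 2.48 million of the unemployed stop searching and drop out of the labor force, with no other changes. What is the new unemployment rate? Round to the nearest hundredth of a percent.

Initially, labor force = 207.77 + 8.41 = 216.18 million, so u = 8.41/216.18 = 3.89%.
After the change, unemployed and labor force both fall by 2.48 → E = 207.77, U = 5.93, labor force = 213.70 million.
New unemployment rate = 5.93 / 213.70 = 2.77%.

New unemployment rate ≈ 2.77%.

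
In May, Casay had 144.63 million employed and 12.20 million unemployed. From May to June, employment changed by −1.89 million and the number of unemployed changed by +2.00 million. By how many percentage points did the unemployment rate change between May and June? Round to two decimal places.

May: labor force = 144.63 + 12.20 = 156.83; u = 12.20/156.83 = 7.78%.
June: labor force = 142.74 + 14.20 = 156.94; u = 14.20/156.94 = 9.05%.
Change = 9.05% − 7.78% = +1.27 pp.

The unemployment rate changed by +1.27 percentage points.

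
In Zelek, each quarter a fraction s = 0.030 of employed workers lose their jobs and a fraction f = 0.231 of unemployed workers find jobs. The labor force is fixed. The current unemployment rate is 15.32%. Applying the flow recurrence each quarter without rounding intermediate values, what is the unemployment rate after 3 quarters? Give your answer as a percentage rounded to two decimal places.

Unemployment rate after three quarters ≈ 13.04%.

With a fixed labor force, u_{t+1} = u_t + s·(1−u_t) − f·u_t = u_t·(1−s−f) + s.
Here 1−s−f = 0.739 and s = 0.030.
u_1 = 0.153200 × 0.739 + 0.030 = 0.143215.
u_2 = 0.143215 × 0.739 + 0.030 = 0.135836.
u_3 = 0.135836 × 0.739 + 0.030 = 0.130383.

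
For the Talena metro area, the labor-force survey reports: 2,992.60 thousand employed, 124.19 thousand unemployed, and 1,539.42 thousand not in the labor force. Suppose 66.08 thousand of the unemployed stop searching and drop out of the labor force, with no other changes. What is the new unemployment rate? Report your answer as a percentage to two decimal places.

Initially, labor force = 2,992.60 + 124.19 = 3,116.79 thousand, so u = 124.19/3,116.79 = 3.98%.
After the change, unemployed and labor force both fall by 66.08 → E = 2,992.60, U = 58.11, labor force = 3,050.71 thousand.
New unemployment rate = 58.11 / 3,050.71 = 1.90%.

New unemployment rate ≈ 1.90%.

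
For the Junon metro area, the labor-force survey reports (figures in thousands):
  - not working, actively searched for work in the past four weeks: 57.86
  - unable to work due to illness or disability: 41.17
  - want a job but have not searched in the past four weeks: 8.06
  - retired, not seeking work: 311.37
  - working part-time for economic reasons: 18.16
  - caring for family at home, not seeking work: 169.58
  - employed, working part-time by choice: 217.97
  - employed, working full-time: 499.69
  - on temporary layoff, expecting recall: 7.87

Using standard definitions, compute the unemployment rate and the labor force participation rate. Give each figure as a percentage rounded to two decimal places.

Employed = 18.16 + 217.97 + 499.69 = 735.82 thousand (anyone who worked, including part-time for economic reasons, counts as employed).
Unemployed = 57.86 + 7.87 = 65.73 thousand (jobless and actively searching, or on temporary layoff).
Labor force = 735.82 + 65.73 = 801.55 thousand.
Not in labor force = 41.17 + 8.06 + 311.37 + 169.58 = 530.18 thousand (those not working and not actively searching are outside the labor force — including those who want a job but have given up searching).
Civilian working-age population = 801.55 + 530.18 = 1,331.73 thousand.
Unemployment rate = 65.73 / 801.55 = 8.20%.
Labor force participation rate = 801.55 / 1,331.73 = 60.19%.

Unemployment rate ≈ 8.20%; labor force participation rate ≈ 60.19%.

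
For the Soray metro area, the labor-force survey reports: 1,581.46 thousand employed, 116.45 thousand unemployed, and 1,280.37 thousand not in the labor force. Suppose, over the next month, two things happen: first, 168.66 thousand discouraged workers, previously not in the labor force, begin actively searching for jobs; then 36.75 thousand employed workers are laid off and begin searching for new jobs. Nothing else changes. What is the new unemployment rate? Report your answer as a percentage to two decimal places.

New unemployment rate ≈ 17.24%.

Initially, labor force = 1,581.46 + 116.45 = 1,697.91 thousand, so u = 116.45/1,697.91 = 6.86%.
After the first change, unemployed and labor force both rise by 168.66 → E = 1,581.46, U = 285.11, labor force = 1,866.57 thousand.
After the second change, employed falls and unemployed rises by 36.75; labor force unchanged → E = 1,544.71, U = 321.86, labor force = 1,866.57 thousand.
New unemployment rate = 321.86 / 1,866.57 = 17.24%.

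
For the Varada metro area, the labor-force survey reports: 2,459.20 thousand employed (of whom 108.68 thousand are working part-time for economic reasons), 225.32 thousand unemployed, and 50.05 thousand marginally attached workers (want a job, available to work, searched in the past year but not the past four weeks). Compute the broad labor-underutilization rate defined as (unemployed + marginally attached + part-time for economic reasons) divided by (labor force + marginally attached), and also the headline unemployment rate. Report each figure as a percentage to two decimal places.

Labor force = 2,459.20 + 225.32 = 2,684.52 thousand.
Numerator = 225.32 + 50.05 + 108.68 = 384.05 thousand.
Denominator = 2,684.52 + 50.05 = 2,734.57 thousand.
Broad rate = 384.05 / 2,734.57 = 14.04%.
Headline unemployment rate = 225.32 / 2,684.52 = 8.39%.

Broad underutilization rate ≈ 14.04%; headline unemployment rate ≈ 8.39%.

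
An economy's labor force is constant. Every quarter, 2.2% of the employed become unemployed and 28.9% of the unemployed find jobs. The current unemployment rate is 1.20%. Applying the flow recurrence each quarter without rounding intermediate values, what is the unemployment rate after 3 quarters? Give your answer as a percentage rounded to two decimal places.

With a fixed labor force, u_{t+1} = u_t + s·(1−u_t) − f·u_t = u_t·(1−s−f) + s.
Here 1−s−f = 0.689 and s = 0.022.
u_1 = 0.012000 × 0.689 + 0.022 = 0.030268.
u_2 = 0.030268 × 0.689 + 0.022 = 0.042855.
u_3 = 0.042855 × 0.689 + 0.022 = 0.051527.

Unemployment rate after three quarters ≈ 5.15%.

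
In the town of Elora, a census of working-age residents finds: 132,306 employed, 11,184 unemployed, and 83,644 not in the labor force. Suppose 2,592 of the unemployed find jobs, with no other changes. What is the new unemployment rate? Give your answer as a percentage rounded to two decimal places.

New unemployment rate ≈ 5.99%.

Initially, labor force = 132,306 + 11,184 = 143,490, so u = 11,184/143,490 = 7.79%.
After the change, unemployed falls and employed rises by 2,592; labor force unchanged → E = 134,898, U = 8,592, labor force = 143,490.
New unemployment rate = 8,592 / 143,490 = 5.99%.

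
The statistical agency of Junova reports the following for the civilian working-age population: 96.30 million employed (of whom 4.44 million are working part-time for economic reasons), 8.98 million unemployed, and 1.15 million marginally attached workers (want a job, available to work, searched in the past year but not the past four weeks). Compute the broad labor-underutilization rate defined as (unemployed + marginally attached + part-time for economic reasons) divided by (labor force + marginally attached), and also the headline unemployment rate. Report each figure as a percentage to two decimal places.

Labor force = 96.30 + 8.98 = 105.28 million.
Numerator = 8.98 + 1.15 + 4.44 = 14.57 million.
Denominator = 105.28 + 1.15 = 106.43 million.
Broad rate = 14.57 / 106.43 = 13.69%.
Headline unemployment rate = 8.98 / 105.28 = 8.53%.

Broad underutilization rate ≈ 13.69%; headline unemployment rate ≈ 8.53%.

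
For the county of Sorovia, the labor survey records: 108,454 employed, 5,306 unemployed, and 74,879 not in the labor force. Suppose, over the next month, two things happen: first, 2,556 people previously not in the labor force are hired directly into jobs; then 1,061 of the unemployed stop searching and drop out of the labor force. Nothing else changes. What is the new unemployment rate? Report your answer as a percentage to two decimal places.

New unemployment rate ≈ 3.68%.

Initially, labor force = 108,454 + 5,306 = 113,760, so u = 5,306/113,760 = 4.66%.
After the first change, employed and labor force both rise by 2,556; unemployed unchanged → E = 111,010, U = 5,306, labor force = 116,316.
After the second change, unemployed and labor force both fall by 1,061 → E = 111,010, U = 4,245, labor force = 115,255.
New unemployment rate = 4,245 / 115,255 = 3.68%.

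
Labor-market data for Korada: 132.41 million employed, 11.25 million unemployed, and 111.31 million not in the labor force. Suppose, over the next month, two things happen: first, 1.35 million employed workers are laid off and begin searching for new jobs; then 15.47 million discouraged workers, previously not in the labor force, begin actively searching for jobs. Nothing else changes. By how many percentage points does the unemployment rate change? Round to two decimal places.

The unemployment rate changes by +9.81 percentage points.

Initially, labor force = 132.41 + 11.25 = 143.66 million, so u = 11.25/143.66 = 7.83%.
After the first change, employed falls and unemployed rises by 1.35; labor force unchanged → E = 131.06, U = 12.60, labor force = 143.66 million.
After the second change, unemployed and labor force both rise by 15.47 → E = 131.06, U = 28.07, labor force = 159.13 million.
New unemployment rate = 28.07 / 159.13 = 17.64%.
Change = 17.64% − 7.83% = +9.81 percentage points.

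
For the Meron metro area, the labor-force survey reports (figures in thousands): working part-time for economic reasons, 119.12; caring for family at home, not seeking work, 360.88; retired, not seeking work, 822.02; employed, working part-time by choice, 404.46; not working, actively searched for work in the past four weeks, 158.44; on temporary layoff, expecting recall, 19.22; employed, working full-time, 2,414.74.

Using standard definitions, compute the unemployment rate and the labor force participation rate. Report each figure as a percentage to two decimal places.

Employed = 119.12 + 404.46 + 2,414.74 = 2,938.32 thousand (anyone who worked, including part-time for economic reasons, counts as employed).
Unemployed = 158.44 + 19.22 = 177.66 thousand (jobless and actively searching, or on temporary layoff).
Labor force = 2,938.32 + 177.66 = 3,115.98 thousand.
Not in labor force = 360.88 + 822.02 = 1,182.90 thousand (those not working and not actively searching are outside the labor force).
Civilian working-age population = 3,115.98 + 1,182.90 = 4,298.88 thousand.
Unemployment rate = 177.66 / 3,115.98 = 5.70%.
Labor force participation rate = 3,115.98 / 4,298.88 = 72.48%.

Unemployment rate ≈ 5.70%; labor force participation rate ≈ 72.48%.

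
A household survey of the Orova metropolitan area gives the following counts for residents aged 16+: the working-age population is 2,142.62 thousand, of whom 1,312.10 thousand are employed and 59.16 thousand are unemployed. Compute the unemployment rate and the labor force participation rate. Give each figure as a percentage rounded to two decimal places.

Labor force = employed + unemployed = 1,312.10 + 59.16 = 1,371.26 thousand.
Unemployment rate = 59.16 / 1,371.26 = 4.31%.
Labor force participation rate = 1,371.26 / 2,142.62 = 64.00%.

Unemployment rate ≈ 4.31%; labor force participation rate ≈ 64.00%.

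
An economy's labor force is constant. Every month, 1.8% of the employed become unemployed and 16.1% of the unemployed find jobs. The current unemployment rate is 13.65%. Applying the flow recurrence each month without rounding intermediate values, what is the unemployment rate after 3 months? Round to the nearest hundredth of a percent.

Unemployment rate after three months ≈ 12.04%.

With a fixed labor force, u_{t+1} = u_t + s·(1−u_t) − f·u_t = u_t·(1−s−f) + s.
Here 1−s−f = 0.821 and s = 0.018.
u_1 = 0.136500 × 0.821 + 0.018 = 0.130067.
u_2 = 0.130067 × 0.821 + 0.018 = 0.124785.
u_3 = 0.124785 × 0.821 + 0.018 = 0.120448.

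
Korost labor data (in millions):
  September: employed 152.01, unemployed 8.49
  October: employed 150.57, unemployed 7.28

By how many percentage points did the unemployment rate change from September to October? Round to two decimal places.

The unemployment rate changed by −0.68 percentage points.

September: labor force = 152.01 + 8.49 = 160.50; u = 8.49/160.50 = 5.29%.
October: labor force = 150.57 + 7.28 = 157.85; u = 7.28/157.85 = 4.61%.
Change = 4.61% − 5.29% = −0.68 pp.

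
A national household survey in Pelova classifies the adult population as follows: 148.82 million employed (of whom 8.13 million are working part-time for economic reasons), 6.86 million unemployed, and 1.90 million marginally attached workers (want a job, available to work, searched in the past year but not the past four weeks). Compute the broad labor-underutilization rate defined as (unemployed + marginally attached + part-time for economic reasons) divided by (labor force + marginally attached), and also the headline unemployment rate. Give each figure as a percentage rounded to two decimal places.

Broad underutilization rate ≈ 10.72%; headline unemployment rate ≈ 4.41%.

Labor force = 148.82 + 6.86 = 155.68 million.
Numerator = 6.86 + 1.90 + 8.13 = 16.89 million.
Denominator = 155.68 + 1.90 = 157.58 million.
Broad rate = 16.89 / 157.58 = 10.72%.
Headline unemployment rate = 6.86 / 155.68 = 4.41%.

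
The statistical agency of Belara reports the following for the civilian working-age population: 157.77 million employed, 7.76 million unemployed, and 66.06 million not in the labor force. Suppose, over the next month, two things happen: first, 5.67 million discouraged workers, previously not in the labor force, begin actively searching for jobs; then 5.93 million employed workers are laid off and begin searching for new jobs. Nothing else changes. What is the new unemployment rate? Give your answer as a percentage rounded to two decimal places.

New unemployment rate ≈ 11.31%.

Initially, labor force = 157.77 + 7.76 = 165.53 million, so u = 7.76/165.53 = 4.69%.
After the first change, unemployed and labor force both rise by 5.67 → E = 157.77, U = 13.43, labor force = 171.20 million.
After the second change, employed falls and unemployed rises by 5.93; labor force unchanged → E = 151.84, U = 19.36, labor force = 171.20 million.
New unemployment rate = 19.36 / 171.20 = 11.31%.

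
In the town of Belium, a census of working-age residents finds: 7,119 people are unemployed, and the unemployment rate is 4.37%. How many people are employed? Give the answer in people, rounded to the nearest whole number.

About 155,787 are employed.

Labor force = U / u = 7,119 / 0.0437 ≈ 162,906.
Employed = labor force − unemployed = 162,906 − 7,119 = 155,787.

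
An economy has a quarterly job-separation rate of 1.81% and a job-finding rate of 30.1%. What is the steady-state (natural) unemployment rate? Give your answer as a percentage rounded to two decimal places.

At steady state the flows balance: s·E = f·U, so U/(E+U) = s/(s+f).
u* = 1.81 / (1.81 + 30.1) = 1.81 / 31.91 = 5.67%.

Steady-state unemployment rate ≈ 5.67%.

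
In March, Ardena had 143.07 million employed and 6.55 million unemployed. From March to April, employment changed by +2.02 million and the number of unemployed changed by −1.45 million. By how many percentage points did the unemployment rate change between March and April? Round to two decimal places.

The unemployment rate changed by −0.98 percentage points.

March: labor force = 143.07 + 6.55 = 149.62; u = 6.55/149.62 = 4.38%.
April: labor force = 145.09 + 5.10 = 150.19; u = 5.10/150.19 = 3.40%.
Change = 3.40% − 4.38% = −0.98 pp.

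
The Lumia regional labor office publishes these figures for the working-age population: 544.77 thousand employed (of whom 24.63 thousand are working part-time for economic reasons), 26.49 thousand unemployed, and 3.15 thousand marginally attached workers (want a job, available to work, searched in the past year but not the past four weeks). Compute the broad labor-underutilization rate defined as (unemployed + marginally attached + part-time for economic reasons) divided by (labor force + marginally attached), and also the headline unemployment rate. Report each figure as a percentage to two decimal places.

Broad underutilization rate ≈ 9.45%; headline unemployment rate ≈ 4.64%.

Labor force = 544.77 + 26.49 = 571.26 thousand.
Numerator = 26.49 + 3.15 + 24.63 = 54.27 thousand.
Denominator = 571.26 + 3.15 = 574.41 thousand.
Broad rate = 54.27 / 574.41 = 9.45%.
Headline unemployment rate = 26.49 / 571.26 = 4.64%.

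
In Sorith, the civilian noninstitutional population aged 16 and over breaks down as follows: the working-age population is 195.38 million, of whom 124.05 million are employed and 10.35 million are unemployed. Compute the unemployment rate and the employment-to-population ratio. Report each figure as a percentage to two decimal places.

Unemployment rate ≈ 7.70%; employment-population ratio ≈ 63.49%.

Labor force = employed + unemployed = 124.05 + 10.35 = 134.40 million.
Unemployment rate = 10.35 / 134.40 = 7.70%.
Employment-population ratio = 124.05 / 195.38 = 63.49%.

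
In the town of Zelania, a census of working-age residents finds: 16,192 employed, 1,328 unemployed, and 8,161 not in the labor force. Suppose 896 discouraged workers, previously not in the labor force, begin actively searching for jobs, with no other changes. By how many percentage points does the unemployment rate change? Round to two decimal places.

Initially, labor force = 16,192 + 1,328 = 17,520, so u = 1,328/17,520 = 7.58%.
After the change, unemployed and labor force both rise by 896 → E = 16,192, U = 2,224, labor force = 18,416.
New unemployment rate = 2,224 / 18,416 = 12.08%.
Change = 12.08% − 7.58% = +4.50 percentage points.

The unemployment rate changes by +4.50 percentage points.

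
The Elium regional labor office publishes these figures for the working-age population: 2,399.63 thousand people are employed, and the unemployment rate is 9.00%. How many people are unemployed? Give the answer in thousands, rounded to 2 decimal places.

Let U be the number unemployed. The labor force is E + U, and U/(E+U) = 0.0900.
So U = 0.0900 × 2,399.63 / (1 − 0.0900) = 215.9667 / 0.9100 ≈ 237.33 thousand.

About 237.33 thousand are unemployed.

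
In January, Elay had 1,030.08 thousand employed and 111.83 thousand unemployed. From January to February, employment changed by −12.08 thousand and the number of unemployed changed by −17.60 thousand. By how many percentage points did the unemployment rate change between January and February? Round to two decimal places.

The unemployment rate changed by −1.32 percentage points.

January: labor force = 1,030.08 + 111.83 = 1,141.91; u = 111.83/1,141.91 = 9.79%.
February: labor force = 1,018.00 + 94.23 = 1,112.23; u = 94.23/1,112.23 = 8.47%.
Change = 8.47% − 9.79% = −1.32 pp.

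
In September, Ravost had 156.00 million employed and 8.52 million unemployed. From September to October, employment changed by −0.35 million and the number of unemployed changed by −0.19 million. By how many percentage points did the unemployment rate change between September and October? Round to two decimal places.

The unemployment rate changed by −0.10 percentage points.

September: labor force = 156.00 + 8.52 = 164.52; u = 8.52/164.52 = 5.18%.
October: labor force = 155.65 + 8.33 = 163.98; u = 8.33/163.98 = 5.08%.
Change = 5.08% − 5.18% = −0.10 pp.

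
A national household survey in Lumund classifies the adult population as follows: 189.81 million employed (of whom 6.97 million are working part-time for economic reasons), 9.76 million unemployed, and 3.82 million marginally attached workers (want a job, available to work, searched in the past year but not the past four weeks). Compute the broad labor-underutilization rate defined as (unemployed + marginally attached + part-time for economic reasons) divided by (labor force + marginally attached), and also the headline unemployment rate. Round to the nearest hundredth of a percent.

Broad underutilization rate ≈ 10.10%; headline unemployment rate ≈ 4.89%.

Labor force = 189.81 + 9.76 = 199.57 million.
Numerator = 9.76 + 3.82 + 6.97 = 20.55 million.
Denominator = 199.57 + 3.82 = 203.39 million.
Broad rate = 20.55 / 203.39 = 10.10%.
Headline unemployment rate = 9.76 / 199.57 = 4.89%.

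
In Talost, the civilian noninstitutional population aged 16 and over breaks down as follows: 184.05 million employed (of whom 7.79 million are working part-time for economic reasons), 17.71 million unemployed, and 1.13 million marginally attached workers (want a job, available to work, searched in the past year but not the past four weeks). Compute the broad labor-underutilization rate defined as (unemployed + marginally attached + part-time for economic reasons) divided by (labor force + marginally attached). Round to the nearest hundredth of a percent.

Broad underutilization rate ≈ 13.13%.

Labor force = 184.05 + 17.71 = 201.76 million.
Numerator = 17.71 + 1.13 + 7.79 = 26.63 million.
Denominator = 201.76 + 1.13 = 202.89 million.
Broad rate = 26.63 / 202.89 = 13.13%.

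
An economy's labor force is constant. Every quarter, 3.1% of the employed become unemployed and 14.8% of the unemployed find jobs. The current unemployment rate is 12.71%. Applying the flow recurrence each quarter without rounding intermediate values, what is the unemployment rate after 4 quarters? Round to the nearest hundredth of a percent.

Unemployment rate after four quarters ≈ 15.22%.

With a fixed labor force, u_{t+1} = u_t + s·(1−u_t) − f·u_t = u_t·(1−s−f) + s.
Here 1−s−f = 0.821 and s = 0.031.
u_1 = 0.127100 × 0.821 + 0.031 = 0.135349.
u_2 = 0.135349 × 0.821 + 0.031 = 0.142122.
u_3 = 0.142122 × 0.821 + 0.031 = 0.147682.
u_4 = 0.147682 × 0.821 + 0.031 = 0.152247.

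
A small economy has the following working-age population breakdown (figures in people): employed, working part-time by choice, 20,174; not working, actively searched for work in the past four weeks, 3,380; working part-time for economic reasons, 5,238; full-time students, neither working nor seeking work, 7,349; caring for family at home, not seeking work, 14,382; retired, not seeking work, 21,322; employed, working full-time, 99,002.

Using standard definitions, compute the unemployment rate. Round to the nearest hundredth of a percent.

Employed = 20,174 + 5,238 + 99,002 = 124,414 (anyone who worked, including part-time for economic reasons, counts as employed).
Unemployed = 3,380.
Labor force = 124,414 + 3,380 = 127,794.
Unemployment rate = 3,380 / 127,794 = 2.64%.

Unemployment rate ≈ 2.64%.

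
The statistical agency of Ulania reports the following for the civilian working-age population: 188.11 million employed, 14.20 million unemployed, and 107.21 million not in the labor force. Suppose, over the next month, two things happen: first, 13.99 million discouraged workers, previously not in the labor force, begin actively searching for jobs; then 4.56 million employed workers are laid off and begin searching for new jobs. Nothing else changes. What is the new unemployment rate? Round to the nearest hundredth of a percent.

New unemployment rate ≈ 15.14%.

Initially, labor force = 188.11 + 14.20 = 202.31 million, so u = 14.20/202.31 = 7.02%.
After the first change, unemployed and labor force both rise by 13.99 → E = 188.11, U = 28.19, labor force = 216.30 million.
After the second change, employed falls and unemployed rises by 4.56; labor force unchanged → E = 183.55, U = 32.75, labor force = 216.30 million.
New unemployment rate = 32.75 / 216.30 = 15.14%.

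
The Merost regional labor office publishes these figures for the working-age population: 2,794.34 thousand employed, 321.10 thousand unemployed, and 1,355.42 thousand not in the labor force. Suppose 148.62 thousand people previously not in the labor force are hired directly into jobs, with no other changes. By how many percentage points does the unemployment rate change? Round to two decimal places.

The unemployment rate changes by −0.47 percentage points.

Initially, labor force = 2,794.34 + 321.10 = 3,115.44 thousand, so u = 321.10/3,115.44 = 10.31%.
After the change, employed and labor force both rise by 148.62; unemployed unchanged → E = 2,942.96, U = 321.10, labor force = 3,264.06 thousand.
New unemployment rate = 321.10 / 3,264.06 = 9.84%.
Change = 9.84% − 10.31% = −0.47 percentage points.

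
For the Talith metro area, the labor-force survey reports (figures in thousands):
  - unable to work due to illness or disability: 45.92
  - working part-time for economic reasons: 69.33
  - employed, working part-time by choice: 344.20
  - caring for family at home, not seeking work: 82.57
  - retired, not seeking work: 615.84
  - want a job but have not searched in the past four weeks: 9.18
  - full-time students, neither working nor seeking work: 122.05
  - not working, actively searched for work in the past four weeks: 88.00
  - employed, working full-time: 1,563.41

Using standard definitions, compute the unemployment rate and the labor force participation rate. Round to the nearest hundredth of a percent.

Employed = 69.33 + 344.20 + 1,563.41 = 1,976.94 thousand (anyone who worked, including part-time for economic reasons, counts as employed).
Unemployed = 88.00 thousand.
Labor force = 1,976.94 + 88.00 = 2,064.94 thousand.
Not in labor force = 45.92 + 82.57 + 615.84 + 9.18 + 122.05 = 875.56 thousand (those not working and not actively searching are outside the labor force — including those who want a job but have given up searching).
Civilian working-age population = 2,064.94 + 875.56 = 2,940.50 thousand.
Unemployment rate = 88.00 / 2,064.94 = 4.26%.
Labor force participation rate = 2,064.94 / 2,940.50 = 70.22%.

Unemployment rate ≈ 4.26%; labor force participation rate ≈ 70.22%.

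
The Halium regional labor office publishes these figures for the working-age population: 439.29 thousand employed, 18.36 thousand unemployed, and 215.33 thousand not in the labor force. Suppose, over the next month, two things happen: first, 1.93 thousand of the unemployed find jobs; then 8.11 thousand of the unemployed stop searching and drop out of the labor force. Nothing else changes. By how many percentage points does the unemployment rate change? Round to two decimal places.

Initially, labor force = 439.29 + 18.36 = 457.65 thousand, so u = 18.36/457.65 = 4.01%.
After the first change, unemployed falls and employed rises by 1.93; labor force unchanged → E = 441.22, U = 16.43, labor force = 457.65 thousand.
After the second change, unemployed and labor force both fall by 8.11 → E = 441.22, U = 8.32, labor force = 449.54 thousand.
New unemployment rate = 8.32 / 449.54 = 1.85%.
Change = 1.85% − 4.01% = −2.16 percentage points.

The unemployment rate changes by −2.16 percentage points.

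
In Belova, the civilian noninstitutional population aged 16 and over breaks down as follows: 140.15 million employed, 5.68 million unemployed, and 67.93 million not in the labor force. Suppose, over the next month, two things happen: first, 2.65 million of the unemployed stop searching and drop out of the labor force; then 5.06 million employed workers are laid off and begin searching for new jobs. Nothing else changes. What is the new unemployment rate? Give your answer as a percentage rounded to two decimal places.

Initially, labor force = 140.15 + 5.68 = 145.83 million, so u = 5.68/145.83 = 3.89%.
After the first change, unemployed and labor force both fall by 2.65 → E = 140.15, U = 3.03, labor force = 143.18 million.
After the second change, employed falls and unemployed rises by 5.06; labor force unchanged → E = 135.09, U = 8.09, labor force = 143.18 million.
New unemployment rate = 8.09 / 143.18 = 5.65%.

New unemployment rate ≈ 5.65%.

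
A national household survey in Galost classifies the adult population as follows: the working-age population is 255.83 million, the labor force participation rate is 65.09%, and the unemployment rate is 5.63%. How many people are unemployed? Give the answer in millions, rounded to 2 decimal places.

About 9.38 million are unemployed.

Labor force = 0.6509 × 255.83 = 166.52 million.
Unemployed = 0.0563 × 166.52 ≈ 9.38 million.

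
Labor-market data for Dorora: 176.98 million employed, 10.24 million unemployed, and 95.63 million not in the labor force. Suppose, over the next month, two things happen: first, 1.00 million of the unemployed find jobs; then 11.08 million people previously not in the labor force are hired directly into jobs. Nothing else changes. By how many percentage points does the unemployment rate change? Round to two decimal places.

The unemployment rate changes by −0.81 percentage points.

Initially, labor force = 176.98 + 10.24 = 187.22 million, so u = 10.24/187.22 = 5.47%.
After the first change, unemployed falls and employed rises by 1.00; labor force unchanged → E = 177.98, U = 9.24, labor force = 187.22 million.
After the second change, employed and labor force both rise by 11.08; unemployed unchanged → E = 189.06, U = 9.24, labor force = 198.30 million.
New unemployment rate = 9.24 / 198.30 = 4.66%.
Change = 4.66% − 5.47% = −0.81 percentage points.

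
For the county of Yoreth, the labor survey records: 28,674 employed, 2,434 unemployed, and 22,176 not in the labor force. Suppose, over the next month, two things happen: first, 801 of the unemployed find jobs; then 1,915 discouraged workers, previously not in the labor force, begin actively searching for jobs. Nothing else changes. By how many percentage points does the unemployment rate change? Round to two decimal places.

The unemployment rate changes by +2.92 percentage points.

Initially, labor force = 28,674 + 2,434 = 31,108, so u = 2,434/31,108 = 7.82%.
After the first change, unemployed falls and employed rises by 801; labor force unchanged → E = 29,475, U = 1,633, labor force = 31,108.
After the second change, unemployed and labor force both rise by 1,915 → E = 29,475, U = 3,548, labor force = 33,023.
New unemployment rate = 3,548 / 33,023 = 10.74%.
Change = 10.74% − 7.82% = +2.92 percentage points.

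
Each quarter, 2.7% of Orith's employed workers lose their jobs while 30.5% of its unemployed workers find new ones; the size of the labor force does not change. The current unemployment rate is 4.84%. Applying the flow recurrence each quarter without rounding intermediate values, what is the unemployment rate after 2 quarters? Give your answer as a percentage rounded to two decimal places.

With a fixed labor force, u_{t+1} = u_t + s·(1−u_t) − f·u_t = u_t·(1−s−f) + s.
Here 1−s−f = 0.668 and s = 0.027.
u_1 = 0.048400 × 0.668 + 0.027 = 0.059331.
u_2 = 0.059331 × 0.668 + 0.027 = 0.066633.

Unemployment rate after two quarters ≈ 6.66%.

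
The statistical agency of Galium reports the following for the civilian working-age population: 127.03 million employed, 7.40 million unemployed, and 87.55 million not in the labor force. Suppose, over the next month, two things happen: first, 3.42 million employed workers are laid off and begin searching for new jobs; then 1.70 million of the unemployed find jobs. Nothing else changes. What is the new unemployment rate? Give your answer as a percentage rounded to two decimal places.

Initially, labor force = 127.03 + 7.40 = 134.43 million, so u = 7.40/134.43 = 5.50%.
After the first change, employed falls and unemployed rises by 3.42; labor force unchanged → E = 123.61, U = 10.82, labor force = 134.43 million.
After the second change, unemployed falls and employed rises by 1.70; labor force unchanged → E = 125.31, U = 9.12, labor force = 134.43 million.
New unemployment rate = 9.12 / 134.43 = 6.78%.

New unemployment rate ≈ 6.78%.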